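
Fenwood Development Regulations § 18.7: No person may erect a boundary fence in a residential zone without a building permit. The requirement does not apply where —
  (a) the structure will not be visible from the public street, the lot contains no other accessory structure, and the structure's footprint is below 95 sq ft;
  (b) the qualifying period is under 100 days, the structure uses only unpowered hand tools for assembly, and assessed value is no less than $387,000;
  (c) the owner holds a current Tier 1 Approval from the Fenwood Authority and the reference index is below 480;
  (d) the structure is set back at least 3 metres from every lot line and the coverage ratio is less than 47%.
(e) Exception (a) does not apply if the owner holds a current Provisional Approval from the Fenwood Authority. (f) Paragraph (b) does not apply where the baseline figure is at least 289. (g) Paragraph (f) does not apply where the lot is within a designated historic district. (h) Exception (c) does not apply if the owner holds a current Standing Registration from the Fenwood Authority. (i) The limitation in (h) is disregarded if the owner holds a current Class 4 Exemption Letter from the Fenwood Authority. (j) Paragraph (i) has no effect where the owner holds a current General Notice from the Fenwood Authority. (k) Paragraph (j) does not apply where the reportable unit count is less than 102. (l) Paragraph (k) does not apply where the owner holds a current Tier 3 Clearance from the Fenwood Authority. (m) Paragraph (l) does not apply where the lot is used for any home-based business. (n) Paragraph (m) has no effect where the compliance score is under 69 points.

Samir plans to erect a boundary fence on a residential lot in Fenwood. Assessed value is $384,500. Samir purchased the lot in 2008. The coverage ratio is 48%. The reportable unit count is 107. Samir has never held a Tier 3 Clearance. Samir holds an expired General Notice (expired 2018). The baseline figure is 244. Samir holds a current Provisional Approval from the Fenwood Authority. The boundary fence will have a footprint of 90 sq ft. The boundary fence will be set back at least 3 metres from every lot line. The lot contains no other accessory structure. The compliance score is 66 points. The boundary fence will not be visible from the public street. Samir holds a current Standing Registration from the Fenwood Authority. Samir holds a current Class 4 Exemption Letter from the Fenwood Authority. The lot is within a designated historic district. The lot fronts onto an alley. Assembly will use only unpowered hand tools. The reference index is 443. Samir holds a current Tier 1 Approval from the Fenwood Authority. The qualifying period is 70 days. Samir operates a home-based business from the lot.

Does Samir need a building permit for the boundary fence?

No — exception (c) applies; Samir does not need a building permit.

Exception (a) is satisfied on its face — the structure will not be visible from the street; the lot has no other accessory structure; the structure's footprint is 90 sq ft, below the 95 sq ft limit. But applying paragraph (e): (e) operates against (a): a current Provisional Approval is held. Exception (a) does not apply.
Exception (b) requires that assessed value is no less than $387,000; but assessed value is $384,500, short of $387,000, so (b) is unavailable.
Exception (c) is satisfied on its face — a current Tier 1 Approval is held; the reference index is 443, below the 480 limit. Under paragraphs (h)–(n): (h) applies (a current Standing Registration is held), but is itself disapplied by (i): (i) operates against (h): a current Class 4 Exemption Letter is held. (j), which would lift (i), is inapplicable — no current General Notice is held. (c) remains available.
Exception (d) does not apply: the coverage ratio is 48%, not less than 47%.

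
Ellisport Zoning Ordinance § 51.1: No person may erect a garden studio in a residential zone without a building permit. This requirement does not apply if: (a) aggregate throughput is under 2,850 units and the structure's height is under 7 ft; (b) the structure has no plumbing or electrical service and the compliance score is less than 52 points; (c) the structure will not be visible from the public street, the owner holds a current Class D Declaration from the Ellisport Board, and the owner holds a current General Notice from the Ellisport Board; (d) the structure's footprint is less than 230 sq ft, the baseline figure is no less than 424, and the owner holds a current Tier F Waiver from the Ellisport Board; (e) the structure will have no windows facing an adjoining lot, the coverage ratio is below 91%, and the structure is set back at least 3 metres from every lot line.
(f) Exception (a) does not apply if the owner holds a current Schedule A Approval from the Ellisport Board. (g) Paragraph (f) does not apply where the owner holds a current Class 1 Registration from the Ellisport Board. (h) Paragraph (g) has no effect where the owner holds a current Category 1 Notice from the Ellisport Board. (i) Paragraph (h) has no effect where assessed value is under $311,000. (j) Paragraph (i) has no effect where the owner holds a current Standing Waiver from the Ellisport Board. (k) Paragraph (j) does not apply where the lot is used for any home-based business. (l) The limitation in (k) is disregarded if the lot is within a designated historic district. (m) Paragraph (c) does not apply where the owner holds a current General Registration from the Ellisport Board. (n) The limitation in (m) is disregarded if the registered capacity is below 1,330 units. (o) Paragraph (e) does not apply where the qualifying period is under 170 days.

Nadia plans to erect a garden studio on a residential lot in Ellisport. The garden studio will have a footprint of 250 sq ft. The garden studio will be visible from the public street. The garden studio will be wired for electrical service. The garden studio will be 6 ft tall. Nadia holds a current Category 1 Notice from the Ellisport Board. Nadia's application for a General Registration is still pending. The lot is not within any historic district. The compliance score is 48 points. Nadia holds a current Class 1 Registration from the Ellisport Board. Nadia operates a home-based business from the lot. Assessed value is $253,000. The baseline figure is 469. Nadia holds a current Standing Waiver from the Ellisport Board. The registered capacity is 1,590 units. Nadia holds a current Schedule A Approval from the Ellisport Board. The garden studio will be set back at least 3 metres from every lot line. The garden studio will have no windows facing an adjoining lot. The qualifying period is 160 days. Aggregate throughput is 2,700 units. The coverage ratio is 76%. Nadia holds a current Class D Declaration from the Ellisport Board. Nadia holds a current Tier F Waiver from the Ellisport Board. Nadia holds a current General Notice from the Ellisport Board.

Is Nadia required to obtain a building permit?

All of (a)'s requirements are met (aggregate throughput is 2,700 units, under the 2,850 units limit; the structure's height is 6 ft, under the 7 ft limit). Considering the limiting provisions: (f) is triggered (a current Schedule A Approval is held), but is set aside by (g): (g) is engaged — a current Class 1 Registration is held. (h) is triggered (a current Category 1 Notice is held), but is set aside by (i): (i) operates against (h): assessed value is $253,000, under the $311,000 limit. (j) would limit (i) — a current Standing Waiver is held — but (k) sets (j) aside: (k) operates against (j): a home-based business operates on the lot. (l), which would lift (k), does not operate here — the lot is not in a historic district. (a) remains available.
Exception (b) fails — electrical service is planned.
Exception (c) does not apply: the structure will be visible from the street.
Exception (d) does not apply: the structure's footprint is 250 sq ft, not less than 230 sq ft.
Exception (e)'s conditions are all satisfied: no windows face an adjoining lot; the coverage ratio is 76%, below the 91% limit; the setback is at least 3 m on every side. But: (o) operates against (e): the qualifying period is 160 days, under the 170 days limit. Exception (e) does not apply.

No — exception (a) applies; Nadia does not need a building permit.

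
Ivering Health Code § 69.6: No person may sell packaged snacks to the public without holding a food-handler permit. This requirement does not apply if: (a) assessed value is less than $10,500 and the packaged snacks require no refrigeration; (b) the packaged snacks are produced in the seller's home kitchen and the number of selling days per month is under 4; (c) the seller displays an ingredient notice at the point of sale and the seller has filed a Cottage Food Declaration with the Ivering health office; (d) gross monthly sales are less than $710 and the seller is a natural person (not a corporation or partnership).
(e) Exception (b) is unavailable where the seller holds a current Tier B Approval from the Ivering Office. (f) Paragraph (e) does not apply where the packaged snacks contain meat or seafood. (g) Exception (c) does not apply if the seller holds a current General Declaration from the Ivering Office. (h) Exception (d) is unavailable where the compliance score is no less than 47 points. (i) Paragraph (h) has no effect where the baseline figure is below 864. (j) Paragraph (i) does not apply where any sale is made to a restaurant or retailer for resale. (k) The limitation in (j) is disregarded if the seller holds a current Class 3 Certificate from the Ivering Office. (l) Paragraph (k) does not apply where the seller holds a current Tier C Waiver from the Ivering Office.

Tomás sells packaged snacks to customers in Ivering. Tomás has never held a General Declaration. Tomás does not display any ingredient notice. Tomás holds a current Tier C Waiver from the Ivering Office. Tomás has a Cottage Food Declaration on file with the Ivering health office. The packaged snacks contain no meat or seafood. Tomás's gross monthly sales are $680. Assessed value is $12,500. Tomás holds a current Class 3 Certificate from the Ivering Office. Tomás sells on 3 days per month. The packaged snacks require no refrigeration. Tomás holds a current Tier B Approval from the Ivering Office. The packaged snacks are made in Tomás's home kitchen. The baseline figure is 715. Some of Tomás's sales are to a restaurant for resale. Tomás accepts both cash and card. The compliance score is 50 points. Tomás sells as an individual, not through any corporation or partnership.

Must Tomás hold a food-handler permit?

Yes — Tomás must hold a food-handler permit.

Exception (a) does not apply: assessed value is $12,500, not less than $10,500.
All of (b)'s requirements are met (the packaged snacks are home-kitchen produced; the number of selling days per month is 3, under the 4 limit). However, paragraphs (e)–(f) must be considered: (e) operates against (b): a current Tier B Approval is held. (f), which would lift (e), does not operate here — the packaged snacks contain no meat or seafood. So (b) is unavailable.
Exception (c) fails — no ingredient notice is displayed.
Exception (d): gross monthly sales are $680, less than the $710 limit; the seller is a natural person — every condition holds. But: (h) operates against (d): the compliance score is 50 points, meeting the 47 points threshold. (i) would limit (h) — the baseline figure is 715, below the 864 limit — but (j) sets (i) aside: (j) operates against (i): some sales are to a restaurant for resale. (k) is engaged (a current Class 3 Certificate is held), but is displaced by (l): (l) operates — a current Tier C Waiver is held. So (d) is unavailable.
No exception applies. The general rule governs.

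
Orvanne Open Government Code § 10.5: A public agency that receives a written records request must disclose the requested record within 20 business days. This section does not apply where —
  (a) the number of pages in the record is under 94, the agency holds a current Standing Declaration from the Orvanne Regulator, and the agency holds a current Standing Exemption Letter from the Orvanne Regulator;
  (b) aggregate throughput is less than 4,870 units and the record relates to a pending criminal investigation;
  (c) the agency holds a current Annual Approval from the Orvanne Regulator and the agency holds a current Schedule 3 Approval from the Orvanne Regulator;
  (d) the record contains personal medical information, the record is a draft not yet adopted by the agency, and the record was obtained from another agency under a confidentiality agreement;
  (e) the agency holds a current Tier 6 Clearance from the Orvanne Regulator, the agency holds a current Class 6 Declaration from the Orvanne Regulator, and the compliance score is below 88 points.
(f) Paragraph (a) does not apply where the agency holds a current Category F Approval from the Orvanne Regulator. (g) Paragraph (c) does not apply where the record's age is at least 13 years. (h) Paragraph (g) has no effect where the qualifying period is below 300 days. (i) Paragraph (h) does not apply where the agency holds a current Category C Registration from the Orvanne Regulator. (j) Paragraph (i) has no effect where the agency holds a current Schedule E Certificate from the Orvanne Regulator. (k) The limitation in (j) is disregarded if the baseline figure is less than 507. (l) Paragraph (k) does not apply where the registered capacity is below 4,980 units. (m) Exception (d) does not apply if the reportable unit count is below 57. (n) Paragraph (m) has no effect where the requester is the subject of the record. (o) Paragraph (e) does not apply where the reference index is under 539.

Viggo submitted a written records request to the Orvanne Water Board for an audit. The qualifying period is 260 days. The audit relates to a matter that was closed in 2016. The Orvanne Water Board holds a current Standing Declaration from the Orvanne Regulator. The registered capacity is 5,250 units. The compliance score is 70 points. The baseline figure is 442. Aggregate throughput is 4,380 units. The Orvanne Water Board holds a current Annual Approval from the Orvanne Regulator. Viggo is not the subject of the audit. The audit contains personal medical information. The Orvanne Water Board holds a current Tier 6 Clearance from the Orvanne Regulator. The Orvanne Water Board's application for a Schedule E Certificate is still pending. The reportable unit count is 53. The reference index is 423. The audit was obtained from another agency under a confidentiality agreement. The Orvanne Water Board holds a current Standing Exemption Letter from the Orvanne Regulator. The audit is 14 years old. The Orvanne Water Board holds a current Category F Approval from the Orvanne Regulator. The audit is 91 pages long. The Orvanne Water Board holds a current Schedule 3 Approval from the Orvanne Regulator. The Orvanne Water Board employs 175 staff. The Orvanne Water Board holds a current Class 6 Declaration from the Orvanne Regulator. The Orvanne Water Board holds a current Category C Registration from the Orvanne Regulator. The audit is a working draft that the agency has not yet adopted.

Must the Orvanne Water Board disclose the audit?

Yes — the Orvanne Water Board must disclose the audit.

Exception (a): the number of pages in the record is 91, under the 94 limit; a current Standing Declaration is held; a current Standing Exemption Letter is held — every condition holds. Turning to paragraph (f): (f) operates against (a): a current Category F Approval is held. (a) is therefore removed.
Exception (b) fails — the audit relates to a closed matter.
Exception (c): a current Annual Approval is held; a current Schedule 3 Approval is held — every condition holds. However, paragraphs (g)–(l) must be considered: (g) operates against (c): the record's age is 14 years, meeting the 13 years threshold. (h) would limit (g) — the qualifying period is 260 days, below the 300 days limit — but (i) sets (h) aside: (i) is triggered — a current Category C Registration is held. (j), which would lift (i), is not triggered — the Schedule E Certificate is not current. (c) is therefore removed.
Exception (d) is satisfied on its face — the audit contains personal medical information; the audit is an unadopted draft; the audit was obtained under a confidentiality agreement. However, paragraphs (m)–(n) must be considered: (m) operates against (d): the reportable unit count is 53, below the 57 limit. (n) is inapplicable (Viggo is not the subject of the audit), so (m) stands. (d) is therefore removed.
All of (e)'s requirements are met (a current Tier 6 Clearance is held; a current Class 6 Declaration is held; the compliance score is 70 points, below the 88 points limit). Turning to paragraph (o): (o) operates against (e): the reference index is 423, under the 539 limit. So (e) is unavailable.
No exception is made out. the Orvanne Water Board falls within the general rule.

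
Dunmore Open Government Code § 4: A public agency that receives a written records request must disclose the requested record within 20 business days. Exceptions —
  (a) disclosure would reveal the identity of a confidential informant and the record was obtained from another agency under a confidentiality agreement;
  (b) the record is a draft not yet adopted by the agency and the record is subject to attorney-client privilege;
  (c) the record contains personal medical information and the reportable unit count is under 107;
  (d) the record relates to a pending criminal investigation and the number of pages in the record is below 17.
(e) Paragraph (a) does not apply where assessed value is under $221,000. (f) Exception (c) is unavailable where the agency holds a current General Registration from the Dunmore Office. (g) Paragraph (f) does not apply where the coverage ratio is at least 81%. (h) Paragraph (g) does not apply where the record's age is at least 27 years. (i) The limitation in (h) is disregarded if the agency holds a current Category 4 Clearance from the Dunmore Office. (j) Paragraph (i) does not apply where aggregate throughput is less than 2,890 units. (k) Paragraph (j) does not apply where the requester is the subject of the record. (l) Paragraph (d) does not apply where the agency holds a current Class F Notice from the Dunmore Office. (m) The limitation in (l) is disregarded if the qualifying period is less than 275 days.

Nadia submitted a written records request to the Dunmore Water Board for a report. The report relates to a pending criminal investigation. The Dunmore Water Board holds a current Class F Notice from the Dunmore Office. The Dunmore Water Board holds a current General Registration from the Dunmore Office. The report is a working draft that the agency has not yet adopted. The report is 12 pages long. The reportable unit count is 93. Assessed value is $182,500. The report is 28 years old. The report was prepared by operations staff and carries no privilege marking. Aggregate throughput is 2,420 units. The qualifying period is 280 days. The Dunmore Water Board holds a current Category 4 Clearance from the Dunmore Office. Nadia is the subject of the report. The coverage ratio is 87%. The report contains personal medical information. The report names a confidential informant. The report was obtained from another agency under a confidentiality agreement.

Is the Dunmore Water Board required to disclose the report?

No — exception (c) applies; the Dunmore Water Board is not required to disclose the report.

All of (a)'s requirements are met (the report names a confidential informant; the report was obtained under a confidentiality agreement). However, paragraph (e) must be considered: (e) operates against (a): assessed value is $182,500, under the $221,000 limit. Exception (a) does not apply.
Exception (b) does not apply: the report carries no privilege marking.
Exception (c): the report contains personal medical information; the reportable unit count is 93, under the 107 limit — every condition holds. Under paragraphs (f)–(k): (f) would limit (c) — a current General Registration is held — but (g) sets (f) aside: (g) operates against (f): the coverage ratio is 87%, meeting the 81% threshold. (h) would limit (g) — the record's age is 28 years, meeting the 27 years threshold — but (i) sets (h) aside: (i) operates — a current Category 4 Clearance is held. (j) is triggered (aggregate throughput is 2,420 units, less than the 2,890 units limit), but yields to (k): (k) is triggered — Nadia is the subject of the report. (c) remains available.
All of (d)'s requirements are met (the report relates to a pending investigation; the number of pages in the record is 12, below the 17 limit). Turning to paragraphs (l)–(m): (l) operates against (d): a current Class F Notice is held. (m), which would lift (l), is not triggered — the qualifying period is 280 days, not less than 275 days. So (d) is unavailable.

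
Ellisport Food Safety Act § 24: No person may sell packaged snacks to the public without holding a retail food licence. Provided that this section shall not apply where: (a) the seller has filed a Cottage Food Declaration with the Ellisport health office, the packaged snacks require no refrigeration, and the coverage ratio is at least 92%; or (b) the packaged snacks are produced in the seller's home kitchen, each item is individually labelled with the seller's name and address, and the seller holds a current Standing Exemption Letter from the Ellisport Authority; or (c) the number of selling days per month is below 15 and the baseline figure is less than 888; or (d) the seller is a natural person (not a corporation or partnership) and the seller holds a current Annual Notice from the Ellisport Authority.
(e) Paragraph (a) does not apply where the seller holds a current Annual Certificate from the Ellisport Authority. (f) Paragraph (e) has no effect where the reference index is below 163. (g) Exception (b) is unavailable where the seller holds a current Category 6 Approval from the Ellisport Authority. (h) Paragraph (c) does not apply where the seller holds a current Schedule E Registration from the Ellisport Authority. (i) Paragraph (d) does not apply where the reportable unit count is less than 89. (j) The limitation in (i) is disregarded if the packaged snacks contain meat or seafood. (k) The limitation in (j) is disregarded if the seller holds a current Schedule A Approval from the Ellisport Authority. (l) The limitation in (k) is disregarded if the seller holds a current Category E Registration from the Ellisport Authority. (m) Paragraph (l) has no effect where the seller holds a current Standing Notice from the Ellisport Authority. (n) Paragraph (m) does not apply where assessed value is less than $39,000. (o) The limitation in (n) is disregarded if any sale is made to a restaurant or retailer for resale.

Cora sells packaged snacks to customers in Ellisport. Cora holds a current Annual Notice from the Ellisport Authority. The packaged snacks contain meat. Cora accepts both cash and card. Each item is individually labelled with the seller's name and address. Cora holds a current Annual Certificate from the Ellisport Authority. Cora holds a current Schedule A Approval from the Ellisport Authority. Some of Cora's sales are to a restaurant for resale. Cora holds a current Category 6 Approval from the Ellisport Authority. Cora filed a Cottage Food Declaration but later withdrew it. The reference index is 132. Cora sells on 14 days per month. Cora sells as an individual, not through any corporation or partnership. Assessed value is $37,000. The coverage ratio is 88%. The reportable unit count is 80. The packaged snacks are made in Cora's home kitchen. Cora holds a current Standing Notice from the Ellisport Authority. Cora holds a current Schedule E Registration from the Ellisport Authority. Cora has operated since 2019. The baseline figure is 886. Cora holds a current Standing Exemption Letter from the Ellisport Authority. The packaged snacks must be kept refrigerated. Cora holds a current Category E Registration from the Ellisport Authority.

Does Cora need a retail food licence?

Exception (a) requires that the seller has filed a Cottage Food Declaration with the Ellisport health office; but the Cottage Food Declaration was withdrawn, so (a) is unavailable.
Exception (b) is satisfied on its face — the packaged snacks are home-kitchen produced; items are individually labelled; a current Standing Exemption Letter is held. However, paragraph (g) must be considered: (g) operates — a current Category 6 Approval is held. Exception (b) does not apply.
Exception (c)'s conditions are all satisfied: the number of selling days per month is 14, below the 15 limit; the baseline figure is 886, less than the 888 limit. But: (h) applies — a current Schedule E Registration is held. So (c) is unavailable.
Exception (d)'s conditions are all satisfied: the seller is a natural person; a current Annual Notice is held. However, paragraphs (i)–(o) must be considered: (i) operates against (d): the reportable unit count is 80, less than the 89 limit. (j) operates (the packaged snacks contain meat), but is itself disapplied by (k): (k) is engaged — a current Schedule A Approval is held. (l) is triggered (a current Category E Registration is held), but is overridden by (m): (m) is triggered — a current Standing Notice is held. (n) is engaged (assessed value is $37,000, less than the $39,000 limit), but is set aside by (o): (o) operates — some sales are to a restaurant for resale. So (d) is unavailable.
Every exception is unavailable, so the rule governs.

Yes — Cora must hold a retail food licence.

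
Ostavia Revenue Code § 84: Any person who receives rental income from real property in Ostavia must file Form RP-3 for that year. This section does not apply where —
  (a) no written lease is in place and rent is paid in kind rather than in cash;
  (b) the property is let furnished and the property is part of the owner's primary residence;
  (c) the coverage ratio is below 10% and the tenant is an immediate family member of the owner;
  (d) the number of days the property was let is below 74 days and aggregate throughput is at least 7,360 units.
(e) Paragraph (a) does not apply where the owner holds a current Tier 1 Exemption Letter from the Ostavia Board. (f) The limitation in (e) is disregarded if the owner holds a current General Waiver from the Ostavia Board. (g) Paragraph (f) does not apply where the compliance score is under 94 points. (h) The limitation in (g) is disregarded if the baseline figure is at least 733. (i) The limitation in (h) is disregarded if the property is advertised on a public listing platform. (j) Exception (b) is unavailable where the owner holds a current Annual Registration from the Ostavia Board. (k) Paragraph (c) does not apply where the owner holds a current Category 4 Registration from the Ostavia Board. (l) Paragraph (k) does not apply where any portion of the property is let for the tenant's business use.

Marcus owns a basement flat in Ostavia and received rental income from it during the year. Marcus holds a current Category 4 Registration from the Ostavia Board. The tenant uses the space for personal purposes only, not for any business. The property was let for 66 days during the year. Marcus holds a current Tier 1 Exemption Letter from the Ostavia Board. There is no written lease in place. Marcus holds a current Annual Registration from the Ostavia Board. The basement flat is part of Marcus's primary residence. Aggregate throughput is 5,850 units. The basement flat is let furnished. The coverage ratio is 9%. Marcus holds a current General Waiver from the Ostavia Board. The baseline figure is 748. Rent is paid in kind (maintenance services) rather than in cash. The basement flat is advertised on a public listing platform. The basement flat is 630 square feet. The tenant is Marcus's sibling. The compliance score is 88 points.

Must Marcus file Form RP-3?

Yes — Marcus must file Form RP-3.

Exception (a)'s conditions are all satisfied: there is no written lease; rent is paid in kind. But applying paragraphs (e)–(i): (e) operates against (a): a current Tier 1 Exemption Letter is held. (f) would limit (e) — a current General Waiver is held — but (g) sets (f) aside: (g) operates — the compliance score is 88 points, under the 94 points limit. (h) would limit (g) — the baseline figure is 748, meeting the 733 threshold — but (i) sets (h) aside: (i) operates against (h): the property is publicly advertised. (a) is therefore removed.
All of (b)'s requirements are met (the property is let furnished; the basement flat is part of the primary residence). However, paragraph (j) must be considered: (j) operates — a current Annual Registration is held. So (b) is unavailable.
Exception (c): the coverage ratio is 9%, below the 10% limit; the tenant is an immediate family member — every condition holds. But: (k) operates against (c): a current Category 4 Registration is held. (l) is not triggered (the space is used for personal purposes only), so (k) stands. (c) is therefore removed.
Exception (d) does not apply: aggregate throughput is 5,850 units, short of 7,360 units.
No exception is made out. Marcus falls within the general rule.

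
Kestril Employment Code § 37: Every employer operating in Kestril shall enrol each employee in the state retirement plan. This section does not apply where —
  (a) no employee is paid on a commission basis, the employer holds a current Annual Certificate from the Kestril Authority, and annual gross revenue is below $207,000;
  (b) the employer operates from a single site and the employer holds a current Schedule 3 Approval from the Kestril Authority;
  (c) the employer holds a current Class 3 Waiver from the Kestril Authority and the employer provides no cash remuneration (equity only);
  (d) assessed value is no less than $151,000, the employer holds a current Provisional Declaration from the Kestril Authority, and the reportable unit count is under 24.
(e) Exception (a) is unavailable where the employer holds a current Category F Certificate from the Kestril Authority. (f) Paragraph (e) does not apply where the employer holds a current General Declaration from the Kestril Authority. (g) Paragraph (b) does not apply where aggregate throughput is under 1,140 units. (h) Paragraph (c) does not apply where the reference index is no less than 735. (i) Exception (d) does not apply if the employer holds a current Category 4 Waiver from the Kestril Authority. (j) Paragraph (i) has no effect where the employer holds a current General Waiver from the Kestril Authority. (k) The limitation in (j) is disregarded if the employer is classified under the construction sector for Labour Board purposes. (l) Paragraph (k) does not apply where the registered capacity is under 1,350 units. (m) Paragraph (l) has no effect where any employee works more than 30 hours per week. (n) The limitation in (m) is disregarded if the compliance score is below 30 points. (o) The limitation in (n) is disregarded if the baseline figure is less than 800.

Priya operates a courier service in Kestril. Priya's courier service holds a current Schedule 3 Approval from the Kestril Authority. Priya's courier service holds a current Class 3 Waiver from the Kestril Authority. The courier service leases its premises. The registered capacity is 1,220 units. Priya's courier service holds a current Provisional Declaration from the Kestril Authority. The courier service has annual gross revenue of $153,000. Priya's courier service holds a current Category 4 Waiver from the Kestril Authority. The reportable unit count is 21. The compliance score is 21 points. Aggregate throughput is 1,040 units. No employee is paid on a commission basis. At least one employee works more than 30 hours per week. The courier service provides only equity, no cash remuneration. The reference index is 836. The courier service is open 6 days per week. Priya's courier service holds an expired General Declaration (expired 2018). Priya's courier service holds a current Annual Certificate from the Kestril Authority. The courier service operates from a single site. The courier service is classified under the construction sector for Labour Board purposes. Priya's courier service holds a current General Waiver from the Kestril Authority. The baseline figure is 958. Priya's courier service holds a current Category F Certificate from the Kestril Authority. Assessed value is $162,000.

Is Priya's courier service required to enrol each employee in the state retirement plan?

Exception (a): no employee is paid on commission; a current Annual Certificate is held; annual gross revenue is $153,000, below the $207,000 limit — every condition holds. Turning to paragraphs (e)–(f): (e) is triggered — a current Category F Certificate is held. (f) is not triggered (no current General Declaration is held), so (e) stands. So (a) is unavailable.
Exception (b) is satisfied on its face — the employer operates from a single site; a current Schedule 3 Approval is held. But applying paragraph (g): (g) operates against (b): aggregate throughput is 1,040 units, under the 1,140 units limit. (b) is therefore removed.
Exception (c) is satisfied on its face — a current Class 3 Waiver is held; remuneration is equity-only. However, paragraph (h) must be considered: (h) operates against (c): the reference index is 836, meeting the 735 threshold. (c) is therefore removed.
All of (d)'s requirements are met (assessed value is $162,000, meeting the $151,000 threshold; a current Provisional Declaration is held; the reportable unit count is 21, under the 24 limit). Under paragraphs (i)–(o): (i) is triggered (a current Category 4 Waiver is held), but is overridden by (j): (j) operates against (i): a current General Waiver is held. (k) operates (the courier service is classified under the construction sector), but is itself disapplied by (l): (l) applies — the registered capacity is 1,220 units, under the 1,350 units limit. (m) is engaged (at least one employee exceeds 30 hours/week), but yields to (n): (n) operates against (m): the compliance score is 21 points, below the 30 points limit. (o) is inapplicable (the baseline figure is 958, not less than 800), so (n) stands. Exception (d) stands.

No — exception (d) applies; Priya's courier service is not required to enrol each employee in the state retirement plan.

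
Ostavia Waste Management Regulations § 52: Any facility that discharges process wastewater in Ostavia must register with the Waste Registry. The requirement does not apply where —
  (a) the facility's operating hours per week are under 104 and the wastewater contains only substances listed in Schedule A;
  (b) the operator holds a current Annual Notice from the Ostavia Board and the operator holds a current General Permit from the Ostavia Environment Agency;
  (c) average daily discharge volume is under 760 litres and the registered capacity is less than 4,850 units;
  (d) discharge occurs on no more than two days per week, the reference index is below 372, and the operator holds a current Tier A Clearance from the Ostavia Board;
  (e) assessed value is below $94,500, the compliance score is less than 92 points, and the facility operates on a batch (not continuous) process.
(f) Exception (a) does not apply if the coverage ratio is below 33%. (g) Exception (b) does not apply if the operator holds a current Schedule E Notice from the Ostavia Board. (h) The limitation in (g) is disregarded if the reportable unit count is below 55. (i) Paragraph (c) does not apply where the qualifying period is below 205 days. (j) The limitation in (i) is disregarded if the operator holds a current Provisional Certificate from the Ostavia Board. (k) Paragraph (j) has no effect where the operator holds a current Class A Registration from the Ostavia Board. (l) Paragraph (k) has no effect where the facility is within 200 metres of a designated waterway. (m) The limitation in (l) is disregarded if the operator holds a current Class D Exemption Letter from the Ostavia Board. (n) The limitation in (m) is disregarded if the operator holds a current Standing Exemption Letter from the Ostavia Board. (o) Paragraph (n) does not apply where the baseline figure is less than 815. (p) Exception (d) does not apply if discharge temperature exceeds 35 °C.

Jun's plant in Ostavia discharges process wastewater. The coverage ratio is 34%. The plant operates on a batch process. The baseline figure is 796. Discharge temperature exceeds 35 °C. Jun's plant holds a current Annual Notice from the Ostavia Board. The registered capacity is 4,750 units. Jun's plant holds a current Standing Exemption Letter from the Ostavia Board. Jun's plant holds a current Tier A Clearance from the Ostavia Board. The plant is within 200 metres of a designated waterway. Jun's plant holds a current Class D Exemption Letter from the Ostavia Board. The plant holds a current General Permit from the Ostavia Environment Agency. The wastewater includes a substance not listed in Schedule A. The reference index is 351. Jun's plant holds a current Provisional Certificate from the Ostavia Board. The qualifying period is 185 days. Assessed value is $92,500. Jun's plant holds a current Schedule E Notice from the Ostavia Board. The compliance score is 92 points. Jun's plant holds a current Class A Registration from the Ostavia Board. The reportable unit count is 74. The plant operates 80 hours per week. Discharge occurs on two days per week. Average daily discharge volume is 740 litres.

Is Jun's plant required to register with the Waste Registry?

Yes — Jun's plant must register with the Waste Registry.

Exception (a) does not apply: the wastewater includes a non-Schedule-A substance.
Exception (b): a current Annual Notice is held; a current General Permit is held — every condition holds. Turning to paragraphs (g)–(h): (g) operates against (b): a current Schedule E Notice is held. (h) is not engaged (the reportable unit count is 74, not below 55), so (g) stands. Exception (b) does not apply.
All of (c)'s requirements are met (average daily discharge volume is 740 litres, under the 760 litres limit; the registered capacity is 4,750 units, less than the 4,850 units limit). Turning to paragraphs (i)–(o): (i) applies — the qualifying period is 185 days, below the 205 days limit. (j) would limit (i) — a current Provisional Certificate is held — but (k) sets (j) aside: (k) operates against (j): a current Class A Registration is held. (l) would limit (k) — the plant is within 200 m of a designated waterway — but (m) sets (l) aside: (m) operates — a current Class D Exemption Letter is held. (n) would limit (m) — a current Standing Exemption Letter is held — but (o) sets (n) aside: (o) operates — the baseline figure is 796, less than the 815 limit. Exception (c) does not apply.
Exception (d)'s conditions are all satisfied: discharge occurs on no more than two days per week; the reference index is 351, below the 372 limit; a current Tier A Clearance is held. Turning to paragraph (p): (p) is engaged — discharge temperature exceeds 35 °C. So (d) is unavailable.
Exception (e) fails — the compliance score is 92 points, not less than 92 points.
No exception displaces § 52.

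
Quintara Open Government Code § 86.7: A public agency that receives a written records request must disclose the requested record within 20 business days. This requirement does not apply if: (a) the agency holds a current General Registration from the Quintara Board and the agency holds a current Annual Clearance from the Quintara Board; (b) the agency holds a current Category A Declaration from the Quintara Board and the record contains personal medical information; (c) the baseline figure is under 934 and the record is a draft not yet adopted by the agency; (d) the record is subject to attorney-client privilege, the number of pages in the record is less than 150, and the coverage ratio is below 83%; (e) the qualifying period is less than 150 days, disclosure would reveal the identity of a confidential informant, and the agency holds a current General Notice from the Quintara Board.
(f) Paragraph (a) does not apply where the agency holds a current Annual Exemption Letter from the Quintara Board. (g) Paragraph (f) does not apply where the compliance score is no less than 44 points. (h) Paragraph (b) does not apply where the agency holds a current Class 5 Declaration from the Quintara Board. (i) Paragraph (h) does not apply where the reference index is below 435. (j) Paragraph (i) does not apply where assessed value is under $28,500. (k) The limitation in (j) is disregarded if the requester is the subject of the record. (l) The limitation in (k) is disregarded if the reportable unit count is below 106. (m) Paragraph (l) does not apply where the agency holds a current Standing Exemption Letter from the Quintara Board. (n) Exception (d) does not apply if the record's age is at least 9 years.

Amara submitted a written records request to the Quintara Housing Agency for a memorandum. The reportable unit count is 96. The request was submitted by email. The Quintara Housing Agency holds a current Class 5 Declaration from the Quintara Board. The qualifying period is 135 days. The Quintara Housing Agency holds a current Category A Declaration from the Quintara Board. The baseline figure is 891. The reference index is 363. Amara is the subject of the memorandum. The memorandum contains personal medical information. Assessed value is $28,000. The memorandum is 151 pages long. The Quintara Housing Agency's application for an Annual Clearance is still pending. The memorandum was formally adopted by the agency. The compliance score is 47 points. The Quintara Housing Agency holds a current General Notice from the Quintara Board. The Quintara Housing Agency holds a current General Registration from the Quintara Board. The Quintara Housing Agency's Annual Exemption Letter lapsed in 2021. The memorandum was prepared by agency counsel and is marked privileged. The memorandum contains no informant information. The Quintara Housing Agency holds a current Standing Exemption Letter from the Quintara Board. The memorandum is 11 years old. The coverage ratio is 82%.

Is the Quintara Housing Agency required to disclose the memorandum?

Exception (a) fails — no current Annual Clearance is held.
Exception (b): a current Category A Declaration is held; the memorandum contains personal medical information — every condition holds. As to paragraphs (h)–(m): (h) would limit (b) — a current Class 5 Declaration is held — but (i) sets (h) aside: (i) operates against (h): the reference index is 363, below the 435 limit. (j) would limit (i) — assessed value is $28,000, under the $28,500 limit — but (k) sets (j) aside: (k) operates against (j): Amara is the subject of the memorandum. (l) is engaged (the reportable unit count is 96, below the 106 limit), but is displaced by (m): (m) is triggered — a current Standing Exemption Letter is held. Exception (b) stands.
Exception (c) fails — the memorandum has been formally adopted.
Exception (d) requires that the number of pages in the record is less than 150; but the number of pages in the record is 151, not less than 150, so (d) is unavailable.
Exception (e) fails — the memorandum contains no informant information.

No — exception (b) applies; the Quintara Housing Agency is not required to disclose the memorandum.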